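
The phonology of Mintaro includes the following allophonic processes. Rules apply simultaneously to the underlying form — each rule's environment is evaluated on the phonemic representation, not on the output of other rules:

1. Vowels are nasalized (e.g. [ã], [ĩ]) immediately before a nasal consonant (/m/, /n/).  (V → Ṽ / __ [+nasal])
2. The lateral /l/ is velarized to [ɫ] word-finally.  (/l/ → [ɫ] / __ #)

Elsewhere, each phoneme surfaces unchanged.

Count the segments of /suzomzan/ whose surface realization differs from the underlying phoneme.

2

Segments that undergo a rule: /o/ → [õ] (rule 1); /a/ → [ã] (rule 1).
All other segments surface unchanged.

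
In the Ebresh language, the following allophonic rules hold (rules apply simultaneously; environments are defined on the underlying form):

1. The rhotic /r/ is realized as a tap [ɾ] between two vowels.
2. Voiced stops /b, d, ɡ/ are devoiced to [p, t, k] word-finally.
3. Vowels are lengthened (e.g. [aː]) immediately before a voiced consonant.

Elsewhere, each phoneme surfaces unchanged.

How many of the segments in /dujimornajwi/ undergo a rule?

4

Segments that undergo a rule: /u/ → [uː] (rule 3); /i/ → [iː] (rule 3); /o/ → [oː] (rule 3); /a/ → [aː] (rule 3).
All other segments surface unchanged.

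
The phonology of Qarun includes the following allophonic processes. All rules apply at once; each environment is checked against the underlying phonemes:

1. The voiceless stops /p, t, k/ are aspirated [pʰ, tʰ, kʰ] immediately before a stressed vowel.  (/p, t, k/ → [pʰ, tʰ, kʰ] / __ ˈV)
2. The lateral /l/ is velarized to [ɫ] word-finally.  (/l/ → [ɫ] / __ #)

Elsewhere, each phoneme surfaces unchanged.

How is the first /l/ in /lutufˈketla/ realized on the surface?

[l]

/l/ (word-initial) is in the target of rule 2 but the environment (word-finally) is not met → [l].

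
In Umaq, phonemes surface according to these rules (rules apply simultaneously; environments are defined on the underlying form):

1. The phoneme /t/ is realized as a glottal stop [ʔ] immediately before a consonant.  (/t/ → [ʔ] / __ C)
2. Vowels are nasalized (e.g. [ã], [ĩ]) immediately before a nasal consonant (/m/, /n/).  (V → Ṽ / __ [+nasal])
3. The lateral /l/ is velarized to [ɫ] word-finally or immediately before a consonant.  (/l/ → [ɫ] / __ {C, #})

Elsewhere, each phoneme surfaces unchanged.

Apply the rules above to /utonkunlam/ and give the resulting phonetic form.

/u/ (word-initial) is in the target of rule 2 but the environment (before a nasal consonant) is not met → [u].
/t/ — between /u/ and /o/; rule 1 does not apply here → [t].
/o/ (between /t/ and /n/) occurs before a nasal consonant → [õ] by rule 2.
/n/ (between /o/ and /k/): no rule targets it → [n].
/k/ (between /n/ and /u/): no rule targets it → [k].
/u/ (between /k/ and /n/) occurs before a nasal consonant → [ũ] by rule 2.
/n/ (between /u/ and /l/) is unaffected → [n].
/l/ (between /n/ and /a/): rule 3 targets it, but not word-finally or immediately before a consonant → unchanged [l].
/a/ (between /l/ and /m/) occurs before a nasal consonant → [ã] by rule 2.
/m/ — not in any rule's target class → [m].

[utõnkũnlãm]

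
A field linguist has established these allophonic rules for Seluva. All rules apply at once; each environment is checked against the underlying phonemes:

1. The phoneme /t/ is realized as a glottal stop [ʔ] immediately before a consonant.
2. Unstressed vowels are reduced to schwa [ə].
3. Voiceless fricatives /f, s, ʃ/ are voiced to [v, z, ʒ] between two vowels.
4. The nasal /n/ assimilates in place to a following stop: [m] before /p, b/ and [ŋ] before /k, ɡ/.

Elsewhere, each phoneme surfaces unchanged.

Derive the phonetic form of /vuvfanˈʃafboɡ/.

Rule 2 applies to /u/ (between /v/ and /v/: in an unstressed syllable) → [ə].
/f/ — between /v/ and /a/; rule 3 does not apply here → [f].
/a/ meets the environment for rule 2 (in an unstressed syllable) → [ə].
/n/ (between /a/ and /ʃ/) is in the target of rule 4 but the environment (before a labial or velar stop) is not met → [n].
/ʃ/ (between /n/ and /a/) fails the environment for rule 3, so it stays [ʃ].
/a/ (between /ʃ/ and /f/) fails the environment for rule 2, so it stays [a].
/f/ (between /a/ and /b/): rule 3 targets it, but not between two vowels → unchanged [f].
/o/ meets the environment for rule 2 (in an unstressed syllable) → [ə].

[vəvfənˈʃafbəɡ]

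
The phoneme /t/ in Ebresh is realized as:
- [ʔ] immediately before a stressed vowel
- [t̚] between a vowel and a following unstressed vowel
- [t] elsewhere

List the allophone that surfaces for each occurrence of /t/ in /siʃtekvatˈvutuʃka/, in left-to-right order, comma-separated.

[t], [t], [t̚]

Occurrence 1 (position 4): no conditioning environment matches → elsewhere allophone [t].
Occurrence 2 (position 9): no conditioning environment matches → elsewhere allophone [t].
Occurrence 3 (position 12): between a vowel and a following unstressed vowel → [t̚].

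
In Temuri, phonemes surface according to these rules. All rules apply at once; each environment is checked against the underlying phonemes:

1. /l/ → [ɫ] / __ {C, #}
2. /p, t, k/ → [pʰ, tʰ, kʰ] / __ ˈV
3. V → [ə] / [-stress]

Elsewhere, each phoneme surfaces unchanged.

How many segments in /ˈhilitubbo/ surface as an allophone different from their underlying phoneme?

3

Segments that undergo a rule: /i/ → [ə] (rule 3); /u/ → [ə] (rule 3); /o/ → [ə] (rule 3).
All other segments surface unchanged.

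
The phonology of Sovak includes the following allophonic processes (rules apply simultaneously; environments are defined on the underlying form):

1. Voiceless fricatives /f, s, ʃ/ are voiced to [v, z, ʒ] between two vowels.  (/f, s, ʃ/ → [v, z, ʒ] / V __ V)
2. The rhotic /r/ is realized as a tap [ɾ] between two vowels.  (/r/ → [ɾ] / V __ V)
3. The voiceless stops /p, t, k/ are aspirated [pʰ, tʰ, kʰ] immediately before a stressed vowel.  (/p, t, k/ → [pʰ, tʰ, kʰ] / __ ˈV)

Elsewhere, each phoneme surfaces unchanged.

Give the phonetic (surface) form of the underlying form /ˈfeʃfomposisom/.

/f/ — word-initial; rule 1 does not apply here → [f].
/ʃ/ — between /e/ and /f/; rule 1 does not apply here → [ʃ].
/f/ (between /ʃ/ and /o/) is in the target of rule 1 but the environment (between two vowels) is not met → [f].
/p/ (between /m/ and /o/) fails the environment for rule 3, so it stays [p].
/s/ (between /o/ and /i/): between two vowels, so rule 1 applies → [z].
/s/ (between /i/ and /o/) occurs between two vowels → [z] by rule 1.

[ˈfeʃfompozizom]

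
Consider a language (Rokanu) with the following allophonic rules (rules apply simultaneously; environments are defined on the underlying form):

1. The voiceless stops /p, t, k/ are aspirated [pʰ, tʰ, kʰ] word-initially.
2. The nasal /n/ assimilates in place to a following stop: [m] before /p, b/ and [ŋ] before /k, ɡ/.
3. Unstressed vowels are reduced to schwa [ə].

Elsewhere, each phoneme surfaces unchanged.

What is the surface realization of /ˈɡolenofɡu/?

/o/ (between /ɡ/ and /l/) is in the target of rule 3 but the environment (in an unstressed syllable) is not met → [o].
/e/ meets the environment for rule 3 (in an unstressed syllable) → [ə].
/n/ — between /e/ and /o/; rule 2 does not apply here → [n].
Rule 3 applies to /o/ (between /n/ and /f/: in an unstressed syllable) → [ə].
/u/ (word-final) occurs in an unstressed syllable → [ə] by rule 3.

[ˈɡolənəfɡə]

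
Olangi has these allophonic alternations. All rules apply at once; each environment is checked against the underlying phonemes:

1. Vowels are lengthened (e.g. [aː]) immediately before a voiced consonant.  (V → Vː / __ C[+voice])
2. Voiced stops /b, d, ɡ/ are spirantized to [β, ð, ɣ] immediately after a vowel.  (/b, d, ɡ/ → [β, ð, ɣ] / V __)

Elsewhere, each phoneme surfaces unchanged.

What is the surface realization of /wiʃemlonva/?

/i/ — between /w/ and /ʃ/; rule 1 does not apply here → [i].
/e/ (between /ʃ/ and /m/) occurs before a voiced consonant → [eː] by rule 1.
/o/ (between /l/ and /n/): before a voiced consonant, so rule 1 applies → [oː].
/a/ (word-final): rule 1 targets it, but not before a voiced consonant → unchanged [a].

[wiʃeːmloːnva]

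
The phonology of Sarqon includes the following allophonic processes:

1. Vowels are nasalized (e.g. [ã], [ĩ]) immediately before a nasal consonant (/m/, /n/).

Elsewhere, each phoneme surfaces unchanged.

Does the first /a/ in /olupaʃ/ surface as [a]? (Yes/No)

Yes

/a/ (between /p/ and /ʃ/) fails the environment for rule 1, so it stays [a].
The actual realization is [a], which matches [a].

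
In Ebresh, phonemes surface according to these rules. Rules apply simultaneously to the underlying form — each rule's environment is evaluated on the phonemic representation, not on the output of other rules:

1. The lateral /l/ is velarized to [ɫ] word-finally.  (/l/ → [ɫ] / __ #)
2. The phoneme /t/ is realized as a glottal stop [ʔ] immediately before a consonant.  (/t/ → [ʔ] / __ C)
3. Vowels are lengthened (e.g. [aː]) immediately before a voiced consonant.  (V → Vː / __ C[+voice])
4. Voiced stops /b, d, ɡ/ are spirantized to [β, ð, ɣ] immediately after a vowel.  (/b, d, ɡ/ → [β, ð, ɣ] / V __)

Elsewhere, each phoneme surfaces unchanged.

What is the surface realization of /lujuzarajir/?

/l/ — word-initial; rule 1 does not apply here → [l].
/u/ meets the environment for rule 3 (before a voiced consonant) → [uː].
/j/ — not in any rule's target class → [j].
/u/ — between /j/ and /z/, before a voiced consonant — surfaces as [uː] (rule 3).
/z/ stays [z].
/a/ (between /z/ and /r/) occurs before a voiced consonant → [aː] by rule 3.
/r/ — not in any rule's target class → [r].
/a/ — between /r/ and /j/, before a voiced consonant — surfaces as [aː] (rule 3).
/j/ (between /a/ and /i/): no rule targets it → [j].
Rule 3 applies to /i/ (between /j/ and /r/: before a voiced consonant) → [iː].
/r/ stays [r].

[luːjuːzaːraːjiːr]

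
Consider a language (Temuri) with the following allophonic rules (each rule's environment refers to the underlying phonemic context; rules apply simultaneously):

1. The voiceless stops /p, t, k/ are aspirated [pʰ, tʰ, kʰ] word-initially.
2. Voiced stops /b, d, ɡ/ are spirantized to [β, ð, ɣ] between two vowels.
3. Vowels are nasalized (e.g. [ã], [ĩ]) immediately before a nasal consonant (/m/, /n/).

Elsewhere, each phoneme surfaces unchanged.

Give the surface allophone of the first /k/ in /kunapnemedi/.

Rule 1 applies to /k/ (word-initial: word-initially) → [kʰ].

[kʰ]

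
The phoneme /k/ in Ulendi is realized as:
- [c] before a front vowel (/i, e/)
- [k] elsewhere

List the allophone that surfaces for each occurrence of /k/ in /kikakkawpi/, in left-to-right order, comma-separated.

Occurrence 1 (position 1): before a front vowel → [c].
Occurrence 2 (position 3): no conditioning environment matches → elsewhere allophone [k].
Occurrence 3 (position 5): no conditioning environment matches → elsewhere allophone [k].
Occurrence 4 (position 6): no conditioning environment matches → elsewhere allophone [k].

[c], [k], [k], [k]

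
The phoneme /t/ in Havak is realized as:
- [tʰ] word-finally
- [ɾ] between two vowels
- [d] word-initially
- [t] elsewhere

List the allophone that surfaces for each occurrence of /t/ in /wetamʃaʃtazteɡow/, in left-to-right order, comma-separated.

[ɾ], [t], [t]

Occurrence 1 (position 3): between two vowels → [ɾ].
Occurrence 2 (position 9): no conditioning environment matches → elsewhere allophone [t].
Occurrence 3 (position 12): no conditioning environment matches → elsewhere allophone [t].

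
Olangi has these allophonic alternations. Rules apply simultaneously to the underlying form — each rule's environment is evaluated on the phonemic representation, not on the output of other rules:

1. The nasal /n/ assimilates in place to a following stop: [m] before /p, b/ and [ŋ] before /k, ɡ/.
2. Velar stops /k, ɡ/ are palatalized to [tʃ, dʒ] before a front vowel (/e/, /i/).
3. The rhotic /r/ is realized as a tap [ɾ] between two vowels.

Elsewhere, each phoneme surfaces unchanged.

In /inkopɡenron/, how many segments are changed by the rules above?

2

Segments that undergo a rule: /n/ → [ŋ] (rule 1); /ɡ/ → [dʒ] (rule 2).
All other segments surface unchanged.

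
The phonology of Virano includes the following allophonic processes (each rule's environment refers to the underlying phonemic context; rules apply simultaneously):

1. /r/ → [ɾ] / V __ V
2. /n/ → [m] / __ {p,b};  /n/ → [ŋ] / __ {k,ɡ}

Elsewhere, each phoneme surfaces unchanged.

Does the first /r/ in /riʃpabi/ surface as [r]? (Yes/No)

Yes

/r/ (word-initial): rule 1 targets it, but not between two vowels → unchanged [r].
The actual realization is [r], which matches [r].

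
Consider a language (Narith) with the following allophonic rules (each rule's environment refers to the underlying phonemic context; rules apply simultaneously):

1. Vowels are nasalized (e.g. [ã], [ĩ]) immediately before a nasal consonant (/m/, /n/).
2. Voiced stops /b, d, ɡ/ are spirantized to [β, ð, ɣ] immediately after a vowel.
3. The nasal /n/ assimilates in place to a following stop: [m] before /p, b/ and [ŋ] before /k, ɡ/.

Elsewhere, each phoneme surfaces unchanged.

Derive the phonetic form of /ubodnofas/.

/u/ (word-initial) is in the target of rule 1 but the environment (before a nasal consonant) is not met → [u].
/b/ (between /u/ and /o/): immediately after a vowel, so rule 2 applies → [β].
/o/ (between /b/ and /d/) fails the environment for rule 1, so it stays [o].
Rule 2 applies to /d/ (between /o/ and /n/: immediately after a vowel) → [ð].
/n/ (between /d/ and /o/) fails the environment for rule 3, so it stays [n].
/o/ — between /n/ and /f/; rule 1 does not apply here → [o].
/a/ — between /f/ and /s/; rule 1 does not apply here → [a].

[uβoðnofas]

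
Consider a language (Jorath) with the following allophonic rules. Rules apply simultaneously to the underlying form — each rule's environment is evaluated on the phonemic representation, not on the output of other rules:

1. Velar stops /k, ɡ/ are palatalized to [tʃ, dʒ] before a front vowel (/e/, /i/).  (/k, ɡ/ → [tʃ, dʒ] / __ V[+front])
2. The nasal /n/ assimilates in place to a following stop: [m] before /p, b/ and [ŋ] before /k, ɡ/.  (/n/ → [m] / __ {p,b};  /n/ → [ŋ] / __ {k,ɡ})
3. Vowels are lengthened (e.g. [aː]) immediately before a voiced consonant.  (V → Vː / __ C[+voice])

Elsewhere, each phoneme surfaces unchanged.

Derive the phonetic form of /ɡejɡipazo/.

/ɡ/ — word-initial, before a front vowel — surfaces as [dʒ] (rule 1).
/e/ (between /ɡ/ and /j/): before a voiced consonant, so rule 3 applies → [eː].
/j/ (between /e/ and /ɡ/): no rule targets it → [j].
Rule 1 applies to /ɡ/ (between /j/ and /i/: before a front vowel) → [dʒ].
/i/ — between /ɡ/ and /p/; rule 3 does not apply here → [i].
/p/ (between /i/ and /a/) is unaffected → [p].
/a/ — between /p/ and /z/, before a voiced consonant — surfaces as [aː] (rule 3).
/z/ (between /a/ and /o/): no rule targets it → [z].
/o/ (word-final): rule 3 targets it, but not before a voiced consonant → unchanged [o].

[dʒeːjdʒipaːzo]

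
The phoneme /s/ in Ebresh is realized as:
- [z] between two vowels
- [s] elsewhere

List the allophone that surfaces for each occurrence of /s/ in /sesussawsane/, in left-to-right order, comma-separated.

Occurrence 1 (position 1): no conditioning environment matches → elsewhere allophone [s].
Occurrence 2 (position 3): between two vowels → [z].
Occurrence 3 (position 5): no conditioning environment matches → elsewhere allophone [s].
Occurrence 4 (position 6): no conditioning environment matches → elsewhere allophone [s].
Occurrence 5 (position 9): no conditioning environment matches → elsewhere allophone [s].

[s], [z], [s], [s], [s]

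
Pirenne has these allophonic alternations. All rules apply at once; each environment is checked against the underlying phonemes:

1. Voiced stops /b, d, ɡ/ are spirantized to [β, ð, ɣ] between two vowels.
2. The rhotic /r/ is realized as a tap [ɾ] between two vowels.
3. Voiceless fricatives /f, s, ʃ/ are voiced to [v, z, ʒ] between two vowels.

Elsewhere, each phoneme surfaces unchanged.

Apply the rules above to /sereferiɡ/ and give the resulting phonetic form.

[seɾeveɾiɡ]

/s/ (word-initial) is in the target of rule 3 but the environment (between two vowels) is not met → [s].
/e/ — not in any rule's target class → [e].
/r/ (between /e/ and /e/) occurs between two vowels → [ɾ] by rule 2.
/e/ (between /r/ and /f/): no rule targets it → [e].
Rule 3 applies to /f/ (between /e/ and /e/: between two vowels) → [v].
/e/ (between /f/ and /r/): no rule targets it → [e].
Rule 2 applies to /r/ (between /e/ and /i/: between two vowels) → [ɾ].
/i/ (between /r/ and /ɡ/) is unaffected → [i].
/ɡ/ — word-final; rule 1 does not apply here → [ɡ].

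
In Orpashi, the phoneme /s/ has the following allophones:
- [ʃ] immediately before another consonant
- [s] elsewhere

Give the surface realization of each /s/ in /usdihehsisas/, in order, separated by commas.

[ʃ], [s], [s], [s]

Occurrence 1 (position 2): immediately before another consonant → [ʃ].
Occurrence 2 (position 8): no conditioning environment matches → elsewhere allophone [s].
Occurrence 3 (position 10): no conditioning environment matches → elsewhere allophone [s].
Occurrence 4 (position 12): no conditioning environment matches → elsewhere allophone [s].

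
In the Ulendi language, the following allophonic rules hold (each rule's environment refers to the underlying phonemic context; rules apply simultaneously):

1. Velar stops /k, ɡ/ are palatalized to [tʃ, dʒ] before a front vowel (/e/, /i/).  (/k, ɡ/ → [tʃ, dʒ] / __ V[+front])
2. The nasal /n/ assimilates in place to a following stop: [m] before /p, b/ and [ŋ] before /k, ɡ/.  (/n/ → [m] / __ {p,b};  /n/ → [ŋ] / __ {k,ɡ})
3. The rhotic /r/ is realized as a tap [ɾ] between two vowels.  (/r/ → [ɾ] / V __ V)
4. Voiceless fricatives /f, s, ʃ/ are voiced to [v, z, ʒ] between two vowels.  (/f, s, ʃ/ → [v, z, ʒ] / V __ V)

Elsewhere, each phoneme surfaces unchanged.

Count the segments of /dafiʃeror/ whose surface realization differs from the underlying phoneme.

3

Segments that undergo a rule: /f/ → [v] (rule 4); /ʃ/ → [ʒ] (rule 4); /r/ → [ɾ] (rule 3).
All other segments surface unchanged.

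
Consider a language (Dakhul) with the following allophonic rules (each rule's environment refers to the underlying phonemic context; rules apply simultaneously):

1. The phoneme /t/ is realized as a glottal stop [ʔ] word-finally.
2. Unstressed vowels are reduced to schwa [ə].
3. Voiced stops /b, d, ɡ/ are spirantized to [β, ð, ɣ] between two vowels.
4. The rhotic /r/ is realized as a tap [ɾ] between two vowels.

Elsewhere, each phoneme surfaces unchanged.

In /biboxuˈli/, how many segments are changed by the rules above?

Segments that undergo a rule: /i/ → [ə] (rule 2); /b/ → [β] (rule 3); /o/ → [ə] (rule 2); /u/ → [ə] (rule 2).
All other segments surface unchanged.

4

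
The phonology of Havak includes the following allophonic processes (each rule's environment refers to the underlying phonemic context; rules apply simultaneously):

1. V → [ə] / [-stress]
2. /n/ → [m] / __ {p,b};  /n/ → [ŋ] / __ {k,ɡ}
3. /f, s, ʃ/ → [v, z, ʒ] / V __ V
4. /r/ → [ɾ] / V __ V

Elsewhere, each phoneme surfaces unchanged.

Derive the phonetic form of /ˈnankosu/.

[ˈnaŋkəzə]

/n/ — word-initial; rule 2 does not apply here → [n].
/a/ — between /n/ and /n/; rule 1 does not apply here → [a].
/n/ meets the environment for rule 2 (before a labial or velar stop) → [ŋ].
/k/ — not in any rule's target class → [k].
/o/ (between /k/ and /s/) occurs in an unstressed syllable → [ə] by rule 1.
/s/ (between /o/ and /u/): between two vowels, so rule 3 applies → [z].
Rule 1 applies to /u/ (word-final: in an unstressed syllable) → [ə].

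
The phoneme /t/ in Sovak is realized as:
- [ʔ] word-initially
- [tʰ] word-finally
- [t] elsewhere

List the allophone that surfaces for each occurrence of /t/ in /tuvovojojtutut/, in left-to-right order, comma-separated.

Occurrence 1 (position 1): word-initially → [ʔ].
Occurrence 2 (position 10): no conditioning environment matches → elsewhere allophone [t].
Occurrence 3 (position 12): no conditioning environment matches → elsewhere allophone [t].
Occurrence 4 (position 14): word-finally → [tʰ].

[ʔ], [t], [t], [tʰ]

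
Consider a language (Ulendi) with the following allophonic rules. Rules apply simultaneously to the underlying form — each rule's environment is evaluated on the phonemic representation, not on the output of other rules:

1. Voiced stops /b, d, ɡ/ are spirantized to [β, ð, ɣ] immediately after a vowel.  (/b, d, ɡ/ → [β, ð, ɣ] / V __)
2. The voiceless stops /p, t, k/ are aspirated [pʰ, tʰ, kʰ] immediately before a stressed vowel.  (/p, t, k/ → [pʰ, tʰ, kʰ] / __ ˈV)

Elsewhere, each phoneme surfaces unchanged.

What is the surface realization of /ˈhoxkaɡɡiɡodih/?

/h/ (word-initial): no rule targets it → [h].
/o/ (between /h/ and /x/): no rule targets it → [o].
/x/ — not in any rule's target class → [x].
/k/ (between /x/ and /a/): rule 2 targets it, but not immediately before a stressed vowel → unchanged [k].
/a/ stays [a].
/ɡ/ meets the environment for rule 1 (immediately after a vowel) → [ɣ].
/ɡ/ — between /ɡ/ and /i/; rule 1 does not apply here → [ɡ].
/i/ stays [i].
/ɡ/ (between /i/ and /o/) occurs immediately after a vowel → [ɣ] by rule 1.
/o/ (between /ɡ/ and /d/): no rule targets it → [o].
/d/ (between /o/ and /i/): immediately after a vowel, so rule 1 applies → [ð].
/i/ (between /d/ and /h/) is unaffected → [i].
/h/ (word-final): no rule targets it → [h].

[ˈhoxkaɣɡiɣoðih]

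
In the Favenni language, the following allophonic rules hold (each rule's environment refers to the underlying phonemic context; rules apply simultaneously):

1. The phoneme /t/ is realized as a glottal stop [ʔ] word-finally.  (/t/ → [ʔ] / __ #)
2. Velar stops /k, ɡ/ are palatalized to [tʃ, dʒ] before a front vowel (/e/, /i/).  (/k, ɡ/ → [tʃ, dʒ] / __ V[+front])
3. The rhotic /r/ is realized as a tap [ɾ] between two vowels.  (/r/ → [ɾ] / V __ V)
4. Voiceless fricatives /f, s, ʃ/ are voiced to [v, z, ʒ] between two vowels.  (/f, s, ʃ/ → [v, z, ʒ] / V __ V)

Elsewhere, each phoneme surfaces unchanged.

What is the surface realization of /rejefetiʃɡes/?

/r/ — word-initial; rule 3 does not apply here → [r].
/e/ — not in any rule's target class → [e].
/j/ stays [j].
/e/ — not in any rule's target class → [e].
/f/ (between /e/ and /e/): between two vowels, so rule 4 applies → [v].
/e/ stays [e].
/t/ (between /e/ and /i/): rule 1 targets it, but not word-finally → unchanged [t].
/i/ stays [i].
/ʃ/ (between /i/ and /ɡ/) fails the environment for rule 4, so it stays [ʃ].
/ɡ/ (between /ʃ/ and /e/) occurs before a front vowel → [dʒ] by rule 2.
/e/ (between /ɡ/ and /s/) is unaffected → [e].
/s/ (word-final) is in the target of rule 4 but the environment (between two vowels) is not met → [s].

[rejevetiʃdʒes]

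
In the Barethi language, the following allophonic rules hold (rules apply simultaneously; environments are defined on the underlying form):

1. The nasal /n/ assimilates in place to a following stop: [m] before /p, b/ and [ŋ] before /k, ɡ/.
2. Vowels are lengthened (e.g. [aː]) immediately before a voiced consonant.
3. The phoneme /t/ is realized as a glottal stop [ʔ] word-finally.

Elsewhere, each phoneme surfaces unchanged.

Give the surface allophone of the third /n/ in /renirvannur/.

[n]

/n/ — between /n/ and /u/; rule 1 does not apply here → [n].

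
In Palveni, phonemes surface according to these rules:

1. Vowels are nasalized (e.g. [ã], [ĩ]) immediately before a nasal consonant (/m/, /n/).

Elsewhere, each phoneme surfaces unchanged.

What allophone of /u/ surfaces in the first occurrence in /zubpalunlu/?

[u]

/u/ — between /z/ and /b/; rule 1 does not apply here → [u].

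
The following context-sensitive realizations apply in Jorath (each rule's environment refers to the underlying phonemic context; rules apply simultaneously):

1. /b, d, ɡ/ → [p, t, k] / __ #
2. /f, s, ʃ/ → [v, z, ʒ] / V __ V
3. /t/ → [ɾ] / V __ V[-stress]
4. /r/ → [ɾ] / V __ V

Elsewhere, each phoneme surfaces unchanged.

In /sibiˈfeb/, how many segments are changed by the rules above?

Segments that undergo a rule: /f/ → [v] (rule 2); /b/ → [p] (rule 1).
All other segments surface unchanged.

2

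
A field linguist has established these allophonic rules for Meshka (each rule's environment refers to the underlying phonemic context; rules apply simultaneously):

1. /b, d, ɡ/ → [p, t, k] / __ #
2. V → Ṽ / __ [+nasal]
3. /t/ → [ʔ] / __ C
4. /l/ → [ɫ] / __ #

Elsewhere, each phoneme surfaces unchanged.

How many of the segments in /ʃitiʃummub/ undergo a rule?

Segments that undergo a rule: /u/ → [ũ] (rule 2); /b/ → [p] (rule 1).
All other segments surface unchanged.

2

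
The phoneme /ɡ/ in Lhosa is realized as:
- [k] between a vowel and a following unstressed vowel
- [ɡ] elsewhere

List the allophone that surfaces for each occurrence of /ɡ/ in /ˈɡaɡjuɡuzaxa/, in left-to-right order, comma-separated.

[ɡ], [ɡ], [k]

Occurrence 1 (position 1): no conditioning environment matches → elsewhere allophone [ɡ].
Occurrence 2 (position 3): no conditioning environment matches → elsewhere allophone [ɡ].
Occurrence 3 (position 6): between a vowel and a following unstressed vowel → [k].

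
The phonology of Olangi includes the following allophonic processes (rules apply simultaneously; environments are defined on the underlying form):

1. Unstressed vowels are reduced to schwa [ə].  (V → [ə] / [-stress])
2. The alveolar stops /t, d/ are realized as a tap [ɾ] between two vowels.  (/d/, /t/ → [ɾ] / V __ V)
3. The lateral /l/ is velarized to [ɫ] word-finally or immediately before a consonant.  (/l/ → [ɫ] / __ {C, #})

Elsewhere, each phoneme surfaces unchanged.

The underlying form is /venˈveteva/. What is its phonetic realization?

[vənˈveɾəvə]

/v/ — not in any rule's target class → [v].
/e/ (between /v/ and /n/) occurs in an unstressed syllable → [ə] by rule 1.
/n/ stays [n].
/v/ stays [v].
/e/ (between /v/ and /t/): rule 1 targets it, but not in an unstressed syllable → unchanged [e].
/t/ (between /e/ and /e/): between two vowels, so rule 2 applies → [ɾ].
Rule 1 applies to /e/ (between /t/ and /v/: in an unstressed syllable) → [ə].
/v/ — not in any rule's target class → [v].
/a/ (word-final) occurs in an unstressed syllable → [ə] by rule 1.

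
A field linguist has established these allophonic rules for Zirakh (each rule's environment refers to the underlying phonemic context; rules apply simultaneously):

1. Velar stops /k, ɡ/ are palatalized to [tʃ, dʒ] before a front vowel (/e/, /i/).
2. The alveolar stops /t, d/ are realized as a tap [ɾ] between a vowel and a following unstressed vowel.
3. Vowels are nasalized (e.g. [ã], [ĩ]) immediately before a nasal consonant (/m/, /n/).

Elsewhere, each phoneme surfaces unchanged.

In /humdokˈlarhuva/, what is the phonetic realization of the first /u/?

[ũ]

Rule 3 applies to /u/ (between /h/ and /m/: before a nasal consonant) → [ũ].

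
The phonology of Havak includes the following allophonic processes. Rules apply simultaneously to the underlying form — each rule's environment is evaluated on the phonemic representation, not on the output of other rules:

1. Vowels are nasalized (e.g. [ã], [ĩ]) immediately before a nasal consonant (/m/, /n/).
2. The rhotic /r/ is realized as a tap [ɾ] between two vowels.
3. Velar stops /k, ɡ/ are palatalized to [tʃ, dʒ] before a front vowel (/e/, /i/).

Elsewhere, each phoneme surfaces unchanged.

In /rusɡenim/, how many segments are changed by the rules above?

Segments that undergo a rule: /ɡ/ → [dʒ] (rule 3); /e/ → [ẽ] (rule 1); /i/ → [ĩ] (rule 1).
All other segments surface unchanged.

3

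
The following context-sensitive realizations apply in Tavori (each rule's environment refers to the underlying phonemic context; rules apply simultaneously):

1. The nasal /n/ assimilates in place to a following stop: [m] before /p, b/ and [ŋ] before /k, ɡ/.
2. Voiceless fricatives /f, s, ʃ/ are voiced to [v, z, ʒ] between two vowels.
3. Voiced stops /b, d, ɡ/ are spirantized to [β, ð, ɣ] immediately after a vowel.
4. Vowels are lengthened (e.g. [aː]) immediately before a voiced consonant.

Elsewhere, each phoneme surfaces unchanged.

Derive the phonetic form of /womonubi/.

[woːmoːnuːβi]

/o/ meets the environment for rule 4 (before a voiced consonant) → [oː].
/o/ meets the environment for rule 4 (before a voiced consonant) → [oː].
/n/ (between /o/ and /u/) is in the target of rule 1 but the environment (before a labial or velar stop) is not met → [n].
/u/ (between /n/ and /b/) occurs before a voiced consonant → [uː] by rule 4.
/b/ meets the environment for rule 3 (immediately after a vowel) → [β].
/i/ (word-final) is in the target of rule 4 but the environment (before a voiced consonant) is not met → [i].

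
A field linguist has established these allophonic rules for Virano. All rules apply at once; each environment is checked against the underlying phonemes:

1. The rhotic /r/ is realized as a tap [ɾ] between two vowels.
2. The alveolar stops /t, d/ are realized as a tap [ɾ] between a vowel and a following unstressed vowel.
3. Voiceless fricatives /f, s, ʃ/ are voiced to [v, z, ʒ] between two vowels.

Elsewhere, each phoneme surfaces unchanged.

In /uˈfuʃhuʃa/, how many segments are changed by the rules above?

2

Segments that undergo a rule: /f/ → [v] (rule 3); /ʃ/ → [ʒ] (rule 3).
All other segments surface unchanged.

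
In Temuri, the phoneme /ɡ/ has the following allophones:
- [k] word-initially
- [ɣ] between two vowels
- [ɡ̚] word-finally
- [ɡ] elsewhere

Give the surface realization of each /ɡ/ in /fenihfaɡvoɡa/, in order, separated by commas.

Occurrence 1 (position 8): no conditioning environment matches → elsewhere allophone [ɡ].
Occurrence 2 (position 11): between two vowels → [ɣ].

[ɡ], [ɣ]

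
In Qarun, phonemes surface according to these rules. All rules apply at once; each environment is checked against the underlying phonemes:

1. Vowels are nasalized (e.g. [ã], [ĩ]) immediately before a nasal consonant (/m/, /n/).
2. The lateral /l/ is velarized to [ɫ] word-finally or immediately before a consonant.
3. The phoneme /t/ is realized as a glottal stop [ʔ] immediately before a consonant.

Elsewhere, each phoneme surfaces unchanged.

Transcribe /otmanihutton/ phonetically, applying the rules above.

[oʔmãnihuʔtõn]

/o/ (word-initial): rule 1 targets it, but not before a nasal consonant → unchanged [o].
/t/ (between /o/ and /m/): immediately before a consonant, so rule 3 applies → [ʔ].
/m/ (between /t/ and /a/) is unaffected → [m].
/a/ — between /m/ and /n/, before a nasal consonant — surfaces as [ã] (rule 1).
/n/ — not in any rule's target class → [n].
/i/ (between /n/ and /h/) fails the environment for rule 1, so it stays [i].
/h/ stays [h].
/u/ (between /h/ and /t/): rule 1 targets it, but not before a nasal consonant → unchanged [u].
/t/ meets the environment for rule 3 (immediately before a consonant) → [ʔ].
/t/ (between /t/ and /o/): rule 3 targets it, but not immediately before a consonant → unchanged [t].
/o/ (between /t/ and /n/) occurs before a nasal consonant → [õ] by rule 1.
/n/ (word-final) is unaffected → [n].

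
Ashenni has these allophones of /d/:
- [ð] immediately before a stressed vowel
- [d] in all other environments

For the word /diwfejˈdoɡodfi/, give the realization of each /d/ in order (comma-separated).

Occurrence 1 (position 1): no conditioning environment matches → elsewhere allophone [d].
Occurrence 2 (position 7): immediately before a stressed vowel → [ð].
Occurrence 3 (position 11): no conditioning environment matches → elsewhere allophone [d].

[d], [ð], [d]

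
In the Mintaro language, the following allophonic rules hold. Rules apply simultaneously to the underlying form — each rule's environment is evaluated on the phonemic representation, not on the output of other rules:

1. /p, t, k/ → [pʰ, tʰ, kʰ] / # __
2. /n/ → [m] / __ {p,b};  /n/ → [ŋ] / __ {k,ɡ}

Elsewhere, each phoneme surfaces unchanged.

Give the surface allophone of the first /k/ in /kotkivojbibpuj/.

[kʰ]

/k/ meets the environment for rule 1 (word-initially) → [kʰ].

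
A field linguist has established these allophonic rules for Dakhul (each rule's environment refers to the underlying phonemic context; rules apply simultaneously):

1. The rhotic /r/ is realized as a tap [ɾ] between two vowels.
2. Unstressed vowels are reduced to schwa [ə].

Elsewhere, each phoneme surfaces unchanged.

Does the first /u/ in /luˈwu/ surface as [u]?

/u/ (between /l/ and /w/): in an unstressed syllable, so rule 2 applies → [ə].
The actual realization is [ə], not [u].

No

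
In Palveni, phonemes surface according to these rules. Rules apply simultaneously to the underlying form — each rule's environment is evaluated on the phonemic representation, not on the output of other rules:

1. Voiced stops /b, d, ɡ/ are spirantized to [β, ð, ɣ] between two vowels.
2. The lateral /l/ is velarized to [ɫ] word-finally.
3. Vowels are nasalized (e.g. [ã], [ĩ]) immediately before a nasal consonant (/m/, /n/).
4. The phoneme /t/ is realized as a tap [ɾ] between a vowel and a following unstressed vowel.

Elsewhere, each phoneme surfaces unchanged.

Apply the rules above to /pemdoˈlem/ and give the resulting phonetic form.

[pẽmdoˈlẽm]

/e/ meets the environment for rule 3 (before a nasal consonant) → [ẽ].
/d/ (between /m/ and /o/) is in the target of rule 1 but the environment (between two vowels) is not met → [d].
/o/ (between /d/ and /l/) is in the target of rule 3 but the environment (before a nasal consonant) is not met → [o].
/l/ — between /o/ and /e/; rule 2 does not apply here → [l].
/e/ meets the environment for rule 3 (before a nasal consonant) → [ẽ].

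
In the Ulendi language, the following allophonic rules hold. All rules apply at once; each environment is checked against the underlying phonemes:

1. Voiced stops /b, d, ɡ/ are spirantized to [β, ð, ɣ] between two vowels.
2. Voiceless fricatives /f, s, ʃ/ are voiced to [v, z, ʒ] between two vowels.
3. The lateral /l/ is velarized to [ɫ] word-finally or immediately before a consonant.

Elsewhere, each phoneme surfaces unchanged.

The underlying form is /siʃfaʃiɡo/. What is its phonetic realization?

[siʃfaʒiɣo]

/s/ (word-initial) is in the target of rule 2 but the environment (between two vowels) is not met → [s].
/i/ (between /s/ and /ʃ/) is unaffected → [i].
/ʃ/ (between /i/ and /f/) is in the target of rule 2 but the environment (between two vowels) is not met → [ʃ].
/f/ (between /ʃ/ and /a/) is in the target of rule 2 but the environment (between two vowels) is not met → [f].
/a/ stays [a].
/ʃ/ (between /a/ and /i/): between two vowels, so rule 2 applies → [ʒ].
/i/ (between /ʃ/ and /ɡ/) is unaffected → [i].
/ɡ/ (between /i/ and /o/) occurs between two vowels → [ɣ] by rule 1.
/o/ — not in any rule's target class → [o].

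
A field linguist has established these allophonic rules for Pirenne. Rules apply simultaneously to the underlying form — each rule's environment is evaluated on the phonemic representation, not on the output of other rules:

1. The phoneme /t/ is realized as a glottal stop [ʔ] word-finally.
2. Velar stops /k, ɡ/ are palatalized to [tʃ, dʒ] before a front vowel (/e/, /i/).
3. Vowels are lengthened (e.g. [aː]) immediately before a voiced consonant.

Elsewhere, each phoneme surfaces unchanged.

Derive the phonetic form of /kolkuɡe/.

/k/ (word-initial) fails the environment for rule 2, so it stays [k].
/o/ — between /k/ and /l/, before a voiced consonant — surfaces as [oː] (rule 3).
/l/ (between /o/ and /k/): no rule targets it → [l].
/k/ (between /l/ and /u/) fails the environment for rule 2, so it stays [k].
/u/ — between /k/ and /ɡ/, before a voiced consonant — surfaces as [uː] (rule 3).
/ɡ/ — between /u/ and /e/, before a front vowel — surfaces as [dʒ] (rule 2).
/e/ — word-final; rule 3 does not apply here → [e].

[koːlkuːdʒe]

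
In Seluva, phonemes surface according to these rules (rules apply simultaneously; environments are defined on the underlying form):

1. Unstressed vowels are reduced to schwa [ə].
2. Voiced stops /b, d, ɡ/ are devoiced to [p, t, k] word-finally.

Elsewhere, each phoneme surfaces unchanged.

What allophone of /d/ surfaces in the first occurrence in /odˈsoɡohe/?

[d]

/d/ — between /o/ and /s/; rule 2 does not apply here → [d].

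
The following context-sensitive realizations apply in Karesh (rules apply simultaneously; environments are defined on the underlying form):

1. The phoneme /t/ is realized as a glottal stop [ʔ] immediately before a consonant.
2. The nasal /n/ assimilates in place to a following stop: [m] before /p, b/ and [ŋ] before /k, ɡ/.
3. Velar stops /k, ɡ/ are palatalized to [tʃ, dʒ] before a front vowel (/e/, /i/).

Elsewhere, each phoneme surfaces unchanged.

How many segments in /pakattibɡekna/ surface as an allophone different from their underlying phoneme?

Segments that undergo a rule: /t/ → [ʔ] (rule 1); /ɡ/ → [dʒ] (rule 3).
All other segments surface unchanged.

2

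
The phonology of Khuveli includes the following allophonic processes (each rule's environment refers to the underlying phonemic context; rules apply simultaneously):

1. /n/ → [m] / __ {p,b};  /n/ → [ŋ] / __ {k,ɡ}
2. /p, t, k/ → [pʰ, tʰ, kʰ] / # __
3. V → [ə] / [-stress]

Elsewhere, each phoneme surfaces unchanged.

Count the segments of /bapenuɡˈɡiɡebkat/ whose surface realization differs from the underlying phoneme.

Segments that undergo a rule: /a/ → [ə] (rule 3); /e/ → [ə] (rule 3); /u/ → [ə] (rule 3); /e/ → [ə] (rule 3); /a/ → [ə] (rule 3).
All other segments surface unchanged.

5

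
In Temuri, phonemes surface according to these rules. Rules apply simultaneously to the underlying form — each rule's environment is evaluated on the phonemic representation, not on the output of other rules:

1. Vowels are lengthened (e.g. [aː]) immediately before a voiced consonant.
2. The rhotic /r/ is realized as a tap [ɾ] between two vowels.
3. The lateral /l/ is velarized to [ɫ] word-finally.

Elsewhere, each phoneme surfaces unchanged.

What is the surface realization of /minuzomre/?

/m/ (word-initial) is unaffected → [m].
/i/ meets the environment for rule 1 (before a voiced consonant) → [iː].
/n/ (between /i/ and /u/) is unaffected → [n].
Rule 1 applies to /u/ (between /n/ and /z/: before a voiced consonant) → [uː].
/z/ stays [z].
/o/ (between /z/ and /m/): before a voiced consonant, so rule 1 applies → [oː].
/m/ stays [m].
/r/ (between /m/ and /e/) is in the target of rule 2 but the environment (between two vowels) is not met → [r].
/e/ (word-final) is in the target of rule 1 but the environment (before a voiced consonant) is not met → [e].

[miːnuːzoːmre]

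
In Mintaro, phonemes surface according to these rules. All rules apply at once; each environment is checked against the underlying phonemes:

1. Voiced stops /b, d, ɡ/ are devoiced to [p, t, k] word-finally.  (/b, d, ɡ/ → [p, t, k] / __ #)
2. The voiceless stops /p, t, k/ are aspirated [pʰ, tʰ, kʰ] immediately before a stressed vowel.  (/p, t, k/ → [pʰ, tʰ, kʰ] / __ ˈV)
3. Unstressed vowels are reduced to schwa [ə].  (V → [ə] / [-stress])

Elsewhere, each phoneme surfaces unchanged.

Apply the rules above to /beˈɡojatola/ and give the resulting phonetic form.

/b/ (word-initial): rule 1 targets it, but not word-finally → unchanged [b].
/e/ — between /b/ and /ɡ/, in an unstressed syllable — surfaces as [ə] (rule 3).
/ɡ/ — between /e/ and /o/; rule 1 does not apply here → [ɡ].
/o/ — between /ɡ/ and /j/; rule 3 does not apply here → [o].
/j/ stays [j].
Rule 3 applies to /a/ (between /j/ and /t/: in an unstressed syllable) → [ə].
/t/ (between /a/ and /o/) fails the environment for rule 2, so it stays [t].
/o/ meets the environment for rule 3 (in an unstressed syllable) → [ə].
/l/ (between /o/ and /a/): no rule targets it → [l].
/a/ meets the environment for rule 3 (in an unstressed syllable) → [ə].

[bəˈɡojətələ]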